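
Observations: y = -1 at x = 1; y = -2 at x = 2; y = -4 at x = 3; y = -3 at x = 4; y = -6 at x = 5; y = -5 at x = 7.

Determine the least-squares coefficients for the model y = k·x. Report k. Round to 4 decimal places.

From the data, Σx·x = 104.
Moment sums: Σx·y = -94.
So MᵀM·[k]ᵀ = Mᵀy: [[104]]·[k]ᵀ = [-94]ᵀ.
Hence k = -94 / 104 ≈ -0.903846.

k = -0.9038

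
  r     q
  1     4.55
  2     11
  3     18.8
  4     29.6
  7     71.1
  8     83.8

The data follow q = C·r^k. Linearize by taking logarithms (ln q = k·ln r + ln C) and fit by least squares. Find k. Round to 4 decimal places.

k = 1.4209

Let Y = ln q. Fitting Y = k·ln r + ln C by least squares:
AᵀA = [[11.7199, 7.2034]; [7.2034, 6]], rhs = [27.0879, 18.9272]ᵀ  (here Σln r = 7.2034, Σ(ln r)² = 11.7199, Σln q = 18.9272, Σln r·ln q = 27.0879).
Solving (det = 18.4301): k = 1.42090, ln C = 1.44864.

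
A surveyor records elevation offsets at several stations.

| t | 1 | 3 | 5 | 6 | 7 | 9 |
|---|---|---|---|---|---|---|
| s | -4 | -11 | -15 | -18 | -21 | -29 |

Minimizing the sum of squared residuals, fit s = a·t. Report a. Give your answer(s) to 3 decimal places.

a = -3.124

With design matrix X, XᵀX = [[201]] and Xᵀs = [-628]ᵀ.
a = (-628)/201 = -3.12438.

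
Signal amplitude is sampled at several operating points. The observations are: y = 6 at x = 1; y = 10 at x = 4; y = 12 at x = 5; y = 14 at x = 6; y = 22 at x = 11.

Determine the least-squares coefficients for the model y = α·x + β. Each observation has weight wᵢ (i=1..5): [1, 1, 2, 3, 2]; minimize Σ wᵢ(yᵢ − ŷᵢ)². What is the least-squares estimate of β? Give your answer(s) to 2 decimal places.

β = 4.03

The normal system MᵀWM·[α, β]ᵀ = MᵀWy is [[417, 55]; [55, 9]]·[α, β]ᵀ = [902, 126]ᵀ.
Δ = 417·9 − 55² = 728.
α = (902·9 − 55·126)/728 = 297/182; β = (417·126 − 55·902)/728 = 733/182.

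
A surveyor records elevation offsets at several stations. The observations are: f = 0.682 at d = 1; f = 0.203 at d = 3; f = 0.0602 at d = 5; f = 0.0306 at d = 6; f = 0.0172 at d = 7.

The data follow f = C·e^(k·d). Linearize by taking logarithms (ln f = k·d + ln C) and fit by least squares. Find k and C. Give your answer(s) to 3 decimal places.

Let Y = ln f. Fitting Y = k·d + ln C by least squares:
Σd = 22.0000, Σ(d)² = 120.0000, Σln f = -12.3370, Σd·ln f = -68.5772.
Normal system: [[120.0000, 22.0000]; [22.0000, 5]]·[k, ln C]ᵀ = [-68.5772, -12.3370]ᵀ.
Δ = 120.0000·5 − (22.0000)² = 116.0000; k = (-68.5772·5 − 22.0000·-12.3370)/116.0000 = -0.61615, ln C = (120.0000·-12.3370 − 22.0000·-68.5772)/116.0000 = 0.24366, so C = exp(0.24366) = 1.27591.

k = -0.616, C = 1.276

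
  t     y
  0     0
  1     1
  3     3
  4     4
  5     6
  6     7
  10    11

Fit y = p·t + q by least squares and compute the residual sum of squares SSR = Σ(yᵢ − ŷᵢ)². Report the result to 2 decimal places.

Setting ∂/∂p … = 0 gives: 187·p + 29·q = 208;  29·p + 7·q = 32.
(Σt·t = 187, Σt = 29, Σ1 = 7, Σt·y = 208, Σy = 32.)
det = 187·7 − 29² = 468.
p = (208·7 − 29·32)/468 = 44/39; q = (187·32 − 29·208)/468 = -4/39.
Residuals: 4/39, -1/39, -11/39, -16/39, 6/13, 1/3, -7/39; SSR = 8/13.

SSR = 0.62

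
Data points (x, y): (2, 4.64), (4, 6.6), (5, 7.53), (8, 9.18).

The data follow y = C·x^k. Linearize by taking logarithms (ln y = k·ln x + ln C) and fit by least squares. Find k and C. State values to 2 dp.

k = 0.50, C = 3.31

Taking logs, ln y = k·ln x + ln C, so regress ln y on ln x.
Over the data: Σln x = 5.7683, Σ(ln x)² = 9.3166, Σln y = 7.6577, Σln x·ln y = 11.5393.
Normal system: [[9.3166, 5.7683]; [5.7683, 4]]·[k, ln C]ᵀ = [11.5393, 7.6577]ᵀ.
Δ = 9.3166·4 − (5.7683)² = 3.9930; k = (11.5393·4 − 5.7683·7.6577)/3.9930 = 0.49712, ln C = (9.3166·7.6577 − 5.7683·11.5393)/3.9930 = 1.19753, so C = exp(1.19753) = 3.31194.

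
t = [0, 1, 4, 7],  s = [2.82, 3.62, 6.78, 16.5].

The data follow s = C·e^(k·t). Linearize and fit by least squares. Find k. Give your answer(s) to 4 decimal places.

Taking logs, ln s = k·t + ln C, so regress ln s on t.
XᵀX = [[66.0000, 12.0000]; [12.0000, 4]], rhs = [28.5659, 7.0405]ᵀ  (here Σt = 12.0000, Σ(t)² = 66.0000, Σln s = 7.0405, Σt·ln s = 28.5659).
Slope k = (n·Σt·ln s − Σt·Σln s)/(n·Σ(t)² − (Σt)²) = (4·28.5659 − 12.0000·7.0405)/120.0000 = 0.24814; ln C = (Σln s − k·Σt)/n = 1.01571.

k = 0.2481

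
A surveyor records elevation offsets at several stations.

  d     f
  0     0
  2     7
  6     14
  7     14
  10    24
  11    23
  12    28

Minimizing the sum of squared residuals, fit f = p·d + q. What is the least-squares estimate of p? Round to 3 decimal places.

Sums needed: Σd·d = 454, Σd = 48, Σ1 = 7.
For Mᵀf: Σd·f = 1025, Σf = 110.
So MᵀM·[p, q]ᵀ = Mᵀf: [[454, 48]; [48, 7]]·[p, q]ᵀ = [1025, 110]ᵀ.
Determinant 454·7 − 48² = 874.
p = (1025·7 − 48·110)/874 = 1895/874; q = (454·110 − 48·1025)/874 = 370/437.

p = 2.168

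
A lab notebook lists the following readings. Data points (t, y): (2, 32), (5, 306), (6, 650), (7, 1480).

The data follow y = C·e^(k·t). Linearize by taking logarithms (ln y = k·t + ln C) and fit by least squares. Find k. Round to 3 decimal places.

Let Y = ln y. Fitting Y = k·t + ln C by least squares:
Σt = 20.0000, Σ(t)² = 114.0000, Σln y = 22.9661, Σt·ln y = 125.5098.
Equations: 114.0000·k + 20.0000·ln C = 125.5098;  20.0000·k + 4·ln C = 22.9661.
Solving (det = 56.0000): k = 0.76281, ln C = 1.92747.

k = 0.763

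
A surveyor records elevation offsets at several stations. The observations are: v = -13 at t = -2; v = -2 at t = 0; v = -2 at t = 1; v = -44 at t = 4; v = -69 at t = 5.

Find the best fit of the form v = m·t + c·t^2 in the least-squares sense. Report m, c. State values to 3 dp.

m = 0.684, c = -2.904

XᵀX·[m, c]ᵀ = Xᵀv reads: 46·m + 182·c = -497;  182·m + 898·c = -2483.
(Σt·t = 46, Σt·t^2 = 182, Σt^2·t^2 = 898, Σt·v = -497, Σt^2·v = -2483.)
Determinant 46·898 − 182² = 8184.
m = ((-497)·898 − 182·(-2483))/8184 = 700/1023; c = (46·(-2483) − 182·(-497))/8184 = -5941/2046.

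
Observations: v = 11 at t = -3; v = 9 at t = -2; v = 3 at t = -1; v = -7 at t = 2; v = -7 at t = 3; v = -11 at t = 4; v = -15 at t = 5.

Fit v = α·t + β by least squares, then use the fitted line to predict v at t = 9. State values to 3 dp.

v̂ = -27.602

The normal equations are: 68·α + 8·β = -208;  8·α + 7·β = -17.
Eliminating β: 7·(row 1) − 8·(row 2) gives 412·α = 7·(-208) − 8·(-17) = -1320, so α = -330/103.
Then β = ((-17) − 8·(-330/103))/7 = 127/103.
At t = 9: v̂ = (-330/103)·(9) + (127/103)·(1) = -2843/103.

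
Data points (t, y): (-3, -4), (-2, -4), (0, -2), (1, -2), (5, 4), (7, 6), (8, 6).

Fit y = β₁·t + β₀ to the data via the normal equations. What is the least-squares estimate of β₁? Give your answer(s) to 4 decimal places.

β₁ = 1.0297

The normal system XᵀX·[β₁, β₀]ᵀ = Xᵀy is [[152, 16]; [16, 7]]·[β₁, β₀]ᵀ = [128, 4]ᵀ.
Δ = 152·7 − 16² = 808.
β₁ = (128·7 − 16·4)/808 = 104/101; β₀ = (152·4 − 16·128)/808 = -180/101.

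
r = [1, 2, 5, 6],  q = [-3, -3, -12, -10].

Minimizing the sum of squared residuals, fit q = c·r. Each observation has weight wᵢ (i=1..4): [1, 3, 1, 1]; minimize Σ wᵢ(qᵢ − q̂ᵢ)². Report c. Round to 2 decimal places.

Setting ∂/∂c … = 0 gives: 74·c = -141.
(Σwᵢ·r·r = 74, Σwᵢ·r·q = -141.)
c = (-141)/74 = -1.90541.

c = -1.91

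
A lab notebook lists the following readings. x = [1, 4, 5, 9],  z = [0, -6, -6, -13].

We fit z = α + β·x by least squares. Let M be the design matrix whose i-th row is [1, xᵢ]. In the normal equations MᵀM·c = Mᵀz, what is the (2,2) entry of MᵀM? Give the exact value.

Row 2 ↔ basis x, column 2 ↔ basis x, so (MᵀM)_{2,2} = Σᵢ (x)·(x) = (1)·(1) + (4)·(4) + (5)·(5) + (9)·(9) = 123.

123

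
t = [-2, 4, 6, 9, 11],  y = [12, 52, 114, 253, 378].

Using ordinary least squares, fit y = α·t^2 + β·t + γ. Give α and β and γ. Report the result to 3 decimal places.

XᵀX·[α, β, γ]ᵀ = Xᵀy reads: 22770·α + 2332·β + 258·γ = 71215;  2332·α + 258·β + 28·γ = 7303;  258·α + 28·β + 5·γ = 809.
(Σt^2·t^2 = 22770, Σt^2·t = 2332, Σt^2 = 258, Σt·t = 258, Σt = 28, Σ1 = 5, Σt^2·y = 71215, Σt·y = 7303, Σy = 809.)
Inverting the 3×3 Gram matrix, [α, β, γ]ᵀ = [1306435/424862, 186791/424862, 142298/212431]ᵀ.

α = 3.075, β = 0.440, γ = 0.670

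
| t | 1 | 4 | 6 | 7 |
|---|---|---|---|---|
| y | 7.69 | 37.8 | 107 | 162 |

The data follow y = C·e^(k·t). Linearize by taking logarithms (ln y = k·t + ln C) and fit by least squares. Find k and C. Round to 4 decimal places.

k = 0.5130, C = 4.7105

Let Y = ln y. Fitting Y = k·t + ln C by least squares:
XᵀX = [[102.0000, 18.0000]; [18.0000, 4]], rhs = [80.2193, 15.4327]ᵀ  (here Σt = 18.0000, Σ(t)² = 102.0000, Σln y = 15.4327, Σt·ln y = 80.2193).
Slope k = (n·Σt·ln y − Σt·Σln y)/(n·Σ(t)² − (Σt)²) = (4·80.2193 − 18.0000·15.4327)/84.0000 = 0.51297; ln C = (Σln y − k·Σt)/n = 1.54980, so C = exp(1.54980) = 4.71054.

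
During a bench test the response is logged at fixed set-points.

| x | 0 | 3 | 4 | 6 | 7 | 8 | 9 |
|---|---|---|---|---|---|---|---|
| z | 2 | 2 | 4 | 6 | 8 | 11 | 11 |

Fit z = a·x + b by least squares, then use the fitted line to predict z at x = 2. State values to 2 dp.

AᵀA·[a, b]ᵀ = Aᵀz reads: 255·a + 37·b = 301;  37·a + 7·b = 44.
(Σx·x = 255, Σx = 37, Σ1 = 7, Σx·z = 301, Σz = 44.)
det = 255·7 − 37² = 416.
a = (301·7 − 37·44)/416 = 479/416; b = (255·44 − 37·301)/416 = 83/416.
At x = 2: ẑ = (479/416)·(2) + (83/416)·(1) = 1041/416.

ẑ = 2.50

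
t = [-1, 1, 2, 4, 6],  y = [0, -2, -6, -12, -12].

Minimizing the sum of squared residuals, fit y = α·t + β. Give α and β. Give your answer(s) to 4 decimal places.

Compute the Gram sums: Σt·t = 58, Σt = 12, Σ1 = 5.
For Xᵀy: Σt·y = -134, Σy = -32.
XᵀX·[α, β]ᵀ = Xᵀy becomes [[58, 12]; [12, 5]]·[α, β]ᵀ = [-134, -32]ᵀ.
Eliminating β: 5·(row 1) − 12·(row 2) gives 146·α = 5·(-134) − 12·(-32) = -286, so α = -143/73.
Then β = ((-32) − 12·(-143/73))/5 = -124/73.

α = -1.9589, β = -1.6986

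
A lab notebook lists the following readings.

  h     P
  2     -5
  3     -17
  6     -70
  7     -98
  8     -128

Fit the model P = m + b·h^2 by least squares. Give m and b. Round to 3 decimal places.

m = 2.444, b = -2.038

Compute the Gram sums: Σ1 = 5, Σh^2 = 162, Σh^2·h^2 = 7890.
Moment sums: ΣP = -318, Σh^2·P = -15687.
Eliminating b: 7890·(row 1) − 162·(row 2) gives 13206·m = 7890·(-318) − 162·(-15687) = 32274, so m = 5379/2201.
Then b = ((-15687) − 162·(5379/2201))/7890 = -8973/4402.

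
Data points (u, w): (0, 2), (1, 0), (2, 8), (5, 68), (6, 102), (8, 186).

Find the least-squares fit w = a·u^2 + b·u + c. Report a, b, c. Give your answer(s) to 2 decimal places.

The normal equations are: 6034·a + 862·b + 130·c = 17308;  862·a + 130·b + 22·c = 2456;  130·a + 22·b + 6·c = 366.
(Σu^2·u^2 = 6034, Σu^2·u = 862, Σu^2 = 130, Σu·u = 130, Σu = 22, Σ1 = 6, Σu^2·w = 17308, Σu·w = 2456, Σw = 366.)
Row-reducing yields a = 313/96, b = -277/96, c = 15/16.

a = 3.26, b = -2.89, c = 0.94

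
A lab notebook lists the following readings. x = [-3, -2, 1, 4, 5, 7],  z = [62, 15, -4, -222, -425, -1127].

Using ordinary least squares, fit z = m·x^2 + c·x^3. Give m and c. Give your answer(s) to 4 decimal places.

From the data, Σx^2·x^2 = 3380, Σx^2·x^3 = 20682, Σx^3·x^3 = 138164.
Right-hand side: Σx^2·z = -68786, Σx^3·z = -455692.
AᵀA·[m, c]ᵀ = Aᵀz becomes [[3380, 20682]; [20682, 138164]]·[m, c]ᵀ = [-68786, -455692]ᵀ.
Δ = 3380·138164 − 20682² = 39249196.
m = ((-68786)·138164 − 20682·(-455692))/39249196 = -19781740/9812299; c = (3380·(-455692) − 20682·(-68786))/39249196 = -29401727/9812299.

m = -2.0160, c = -2.9964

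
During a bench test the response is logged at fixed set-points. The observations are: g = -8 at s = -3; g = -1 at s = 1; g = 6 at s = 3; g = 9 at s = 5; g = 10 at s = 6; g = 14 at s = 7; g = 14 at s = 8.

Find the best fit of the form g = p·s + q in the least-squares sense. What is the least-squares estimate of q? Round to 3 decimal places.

XᵀX·[p, q]ᵀ = Xᵀg reads: 193·p + 27·q = 356;  27·p + 7·q = 44.
Eliminating q: 7·(row 1) − 27·(row 2) gives 622·p = 7·356 − 27·44 = 1304, so p = 652/311.
Then q = (44 − 27·(652/311))/7 = -560/311.

q = -1.801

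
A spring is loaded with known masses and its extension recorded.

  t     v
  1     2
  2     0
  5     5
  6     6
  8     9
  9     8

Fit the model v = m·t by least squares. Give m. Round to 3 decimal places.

Compute the Gram sums: Σt·t = 211.
And Σt·v = 207.
MᵀM·[m]ᵀ = Mᵀv becomes [[211]]·[m]ᵀ = [207]ᵀ.
m = 207/211 = 0.981043.

m = 0.981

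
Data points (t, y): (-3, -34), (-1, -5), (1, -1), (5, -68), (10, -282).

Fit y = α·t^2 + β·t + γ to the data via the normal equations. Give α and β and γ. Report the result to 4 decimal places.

Setting ∂/∂α … = 0 gives: 10708·α + 1098·β + 136·γ = -30212;  1098·α + 136·β + 12·γ = -3054;  136·α + 12·β + 5·γ = -390.
(Σt^2·t^2 = 10708, Σt^2·t = 1098, Σt^2 = 136, Σt·t = 136, Σt = 12, Σ1 = 5, Σt^2·y = -30212, Σt·y = -3054, Σy = -390.)
Row-reducing yields α = -584125/194971, β = 352260/194971, γ = -23566/27853.

α = -2.9960, β = 1.8067, γ = -0.8461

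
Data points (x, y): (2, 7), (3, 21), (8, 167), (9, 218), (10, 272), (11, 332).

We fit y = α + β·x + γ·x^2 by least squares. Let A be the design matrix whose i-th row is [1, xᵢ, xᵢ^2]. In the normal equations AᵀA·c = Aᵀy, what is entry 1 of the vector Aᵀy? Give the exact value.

1017

Entry 1 ↔ basis 1, so (Aᵀy)_{1} = Σᵢ yᵢ = (1)·(7) + (1)·(21) + (1)·(167) + (1)·(218) + (1)·(272) + (1)·(332) = 1017.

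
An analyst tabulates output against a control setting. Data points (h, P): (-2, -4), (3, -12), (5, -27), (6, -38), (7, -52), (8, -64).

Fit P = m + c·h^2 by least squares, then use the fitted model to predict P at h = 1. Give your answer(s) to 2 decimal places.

Normal-equation sums: Σ1 = 6, Σh^2 = 187, Σh^2·h^2 = 8515.
For MᵀP: ΣP = -197, Σh^2·P = -8811.
Δ = 6·8515 − 187² = 16121.
m = ((-197)·8515 − 187·(-8811))/16121 = -634/343; c = (6·(-8811) − 187·(-197))/16121 = -341/343.
At h = 1: P̂ = (-634/343)·(1) + (-341/343)·(1) = -975/343.

P̂ = -2.84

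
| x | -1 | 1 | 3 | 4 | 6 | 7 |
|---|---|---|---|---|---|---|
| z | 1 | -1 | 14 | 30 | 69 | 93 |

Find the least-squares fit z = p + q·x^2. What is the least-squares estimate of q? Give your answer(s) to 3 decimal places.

q = 1.954

Sums needed: Σ1 = 6, Σx^2 = 112, Σx^2·x^2 = 4036.
Right-hand side: Σz = 206, Σx^2·z = 7647.
AᵀA·[p, q]ᵀ = Aᵀz becomes [[6, 112]; [112, 4036]]·[p, q]ᵀ = [206, 7647]ᵀ.
Determinant 6·4036 − 112² = 11672.
p = (206·4036 − 112·7647)/11672 = -3131/1459; q = (6·7647 − 112·206)/11672 = 11405/5836.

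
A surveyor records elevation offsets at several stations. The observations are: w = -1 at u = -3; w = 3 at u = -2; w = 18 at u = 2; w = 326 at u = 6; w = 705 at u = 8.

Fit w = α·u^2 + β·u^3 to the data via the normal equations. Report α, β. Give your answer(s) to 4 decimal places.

α = 2.9603, β = 1.0083

From the data, Σu^2·u^2 = 5505, Σu^2·u^3 = 40301, Σu^3·u^3 = 309657.
For Xᵀw: Σu^2·w = 56931, Σu^3·w = 431523.
So XᵀX·[α, β]ᵀ = Xᵀw: [[5505, 40301]; [40301, 309657]]·[α, β]ᵀ = [56931, 431523]ᵀ.
Eliminating β: 309657·(row 1) − 40301·(row 2) gives 80491184·α = 309657·56931 − 40301·431523 = 238274244, so α = 59568561/20122796.
Then β = (431523 − 40301·(59568561/20122796))/309657 = 20289471/20122796.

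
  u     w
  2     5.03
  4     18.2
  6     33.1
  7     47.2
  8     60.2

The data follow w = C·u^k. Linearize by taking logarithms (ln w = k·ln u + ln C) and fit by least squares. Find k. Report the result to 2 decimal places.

Let Y = ln w. Fitting Y = k·ln u + ln C by least squares:
Σln u = 7.8966, Σ(ln u)² = 13.7233, Σln w = 15.9684, Σln u·ln w = 27.4334.
Equations: 13.7233·k + 7.8966·ln C = 27.4334;  7.8966·k + 5·ln C = 15.9684.
Δ = 13.7233·5 − (7.8966)² = 6.2610; k = (27.4334·5 − 7.8966·15.9684)/6.2610 = 1.76834, ln C = (13.7233·15.9684 − 7.8966·27.4334)/6.2610 = 0.40093.

k = 1.77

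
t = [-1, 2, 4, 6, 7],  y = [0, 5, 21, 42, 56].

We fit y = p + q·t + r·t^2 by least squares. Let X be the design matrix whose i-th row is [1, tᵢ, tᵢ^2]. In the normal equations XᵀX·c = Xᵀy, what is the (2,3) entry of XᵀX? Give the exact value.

630

Row 2 ↔ basis t, column 3 ↔ basis t^2, so (XᵀX)_{2,3} = Σᵢ (t)·(t^2) = (-1)·(1) + (2)·(4) + (4)·(16) + (6)·(36) + (7)·(49) = 630.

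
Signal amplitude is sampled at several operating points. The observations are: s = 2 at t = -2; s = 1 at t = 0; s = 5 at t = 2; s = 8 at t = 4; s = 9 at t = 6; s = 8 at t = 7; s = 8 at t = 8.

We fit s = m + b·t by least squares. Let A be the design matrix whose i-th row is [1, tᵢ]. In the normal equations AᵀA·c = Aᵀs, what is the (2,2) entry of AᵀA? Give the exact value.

Row 2 ↔ basis t, column 2 ↔ basis t, so (AᵀA)_{2,2} = Σᵢ (t)·(t) = (-2)·(-2) + (0)·(0) + (2)·(2) + (4)·(4) + (6)·(6) + (7)·(7) + (8)·(8) = 173.

173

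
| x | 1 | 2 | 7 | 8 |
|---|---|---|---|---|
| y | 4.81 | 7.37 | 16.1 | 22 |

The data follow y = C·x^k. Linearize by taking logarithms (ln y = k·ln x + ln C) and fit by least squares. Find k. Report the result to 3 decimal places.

k = 0.690

With ln yᵢ as the transformed response and ln xᵢ as the regressor:
Σln x = 4.7185, Σ(ln x)² = 8.5911, Σln y = 9.4380, Σln x·ln y = 13.2195.
Equations: 8.5911·k + 4.7185·ln C = 13.2195;  4.7185·k + 4·ln C = 9.4380.
Solving (det = 12.1002): k = 0.68965, ln C = 1.54597.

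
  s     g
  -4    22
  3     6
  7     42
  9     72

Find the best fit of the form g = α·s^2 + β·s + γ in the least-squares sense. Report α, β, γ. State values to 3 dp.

α = 1.021, β = -1.255, γ = 0.630

Compute the Gram sums: Σs^2·s^2 = 9299, Σs^2·s = 1035, Σs^2 = 155, Σs·s = 155, Σs = 15, Σ1 = 4.
Right-hand side: Σs^2·g = 8296, Σs·g = 872, Σg = 142.
Solving the 3×3 system (Gaussian elimination) gives α = 12181/11927, β = -74831/59635, γ = 7518/11927.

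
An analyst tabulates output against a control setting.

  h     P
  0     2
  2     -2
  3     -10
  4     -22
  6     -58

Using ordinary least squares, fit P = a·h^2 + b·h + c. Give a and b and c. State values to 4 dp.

a = -2.0000, b = 2.0000, c = 2.0000

The normal equations are: 1649·a + 315·b + 65·c = -2538;  315·a + 65·b + 15·c = -470;  65·a + 15·b + 5·c = -90.
Row-reducing yields a = -2, b = 2, c = 2.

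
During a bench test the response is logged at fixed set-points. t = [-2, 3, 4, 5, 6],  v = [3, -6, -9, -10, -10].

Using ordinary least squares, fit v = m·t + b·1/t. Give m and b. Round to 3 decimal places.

From the data, Σt·t = 90, Σt·1/t = 5, Σ1/t·1/t = 1769/3600.
For Mᵀv: Σt·v = -170, Σ1/t·v = -113/12.
MᵀM·[m, b]ᵀ = Mᵀv becomes [[90, 5]; [5, 1769/3600]]·[m, b]ᵀ = [-170, -113/12]ᵀ.
det = 90·(1769/3600) − 5² = 769/40.
m = ((-170)·(1769/3600) − 5·(-113/12))/(769/40) = -13123/6921; b = (90·(-113/12) − 5·(-170))/(769/40) = 100/769.

m = -1.896, b = 0.130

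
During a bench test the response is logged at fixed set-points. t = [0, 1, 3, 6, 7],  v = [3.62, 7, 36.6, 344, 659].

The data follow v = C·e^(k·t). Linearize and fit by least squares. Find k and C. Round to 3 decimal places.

Let Y = ln v. Fitting Y = k·t + ln C by least squares:
AᵀA = [[95.0000, 17.0000]; [17.0000, 5]], rhs = [93.2250, 19.1638]ᵀ  (here Σt = 17.0000, Σ(t)² = 95.0000, Σln v = 19.1638, Σt·ln v = 93.2250).
Slope k = (n·Σt·ln v − Σt·Σln v)/(n·Σ(t)² − (Σt)²) = (5·93.2250 − 17.0000·19.1638)/186.0000 = 0.75452; ln C = (Σln v − k·Σt)/n = 1.26740, so C = exp(1.26740) = 3.55160.

k = 0.755, C = 3.552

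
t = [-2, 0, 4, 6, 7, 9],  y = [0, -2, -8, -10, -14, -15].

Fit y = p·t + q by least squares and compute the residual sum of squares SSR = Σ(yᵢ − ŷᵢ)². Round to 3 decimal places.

SSR = 3.933

Setting ∂/∂p … = 0 gives: 186·p + 24·q = -325;  24·p + 6·q = -49.
Δ = 186·6 − 24² = 540.
p = ((-325)·6 − 24·(-49))/540 = -43/30; q = (186·(-49) − 24·(-325))/540 = -73/30.
Residuals: -13/30, 13/30, 1/6, 31/30, -23/15, 1/3; SSR = 59/15.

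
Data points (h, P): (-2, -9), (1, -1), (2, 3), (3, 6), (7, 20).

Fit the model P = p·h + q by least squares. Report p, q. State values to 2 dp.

p = 3.25, q = -3.36

With design matrix X, XᵀX = [[67, 11]; [11, 5]] and XᵀP = [181, 19]ᵀ.
Δ = 67·5 − 11² = 214.
p = (181·5 − 11·19)/214 = 348/107; q = (67·19 − 11·181)/214 = -359/107.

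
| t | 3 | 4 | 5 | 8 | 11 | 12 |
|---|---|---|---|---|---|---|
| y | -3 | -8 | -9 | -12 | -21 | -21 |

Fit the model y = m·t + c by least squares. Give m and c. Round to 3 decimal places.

MᵀM·[m, c]ᵀ = Mᵀy reads: 379·m + 43·c = -665;  43·m + 6·c = -74.
det = 379·6 − 43² = 425.
m = ((-665)·6 − 43·(-74))/425 = -808/425; c = (379·(-74) − 43·(-665))/425 = 549/425.

m = -1.901, c = 1.292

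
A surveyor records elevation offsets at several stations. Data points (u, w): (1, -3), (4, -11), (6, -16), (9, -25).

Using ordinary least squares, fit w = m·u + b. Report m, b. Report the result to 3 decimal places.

Compute the Gram sums: Σu·u = 134, Σu = 20, Σ1 = 4.
And Σu·w = -368, Σw = -55.
So MᵀM·[m, b]ᵀ = Mᵀw: [[134, 20]; [20, 4]]·[m, b]ᵀ = [-368, -55]ᵀ.
Eliminating b: 4·(row 1) − 20·(row 2) gives 136·m = 4·(-368) − 20·(-55) = -372, so m = -93/34.
Then b = ((-55) − 20·(-93/34))/4 = -5/68.

m = -2.735, b = -0.074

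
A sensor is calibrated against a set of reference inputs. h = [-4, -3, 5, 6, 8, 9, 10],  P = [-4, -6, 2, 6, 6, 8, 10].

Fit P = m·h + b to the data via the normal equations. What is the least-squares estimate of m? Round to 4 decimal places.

m = 1.0457

Normal-equation sums: Σh·h = 331, Σh = 31, Σ1 = 7.
Moment sums: Σh·P = 300, ΣP = 22.
So MᵀM·[m, b]ᵀ = MᵀP: [[331, 31]; [31, 7]]·[m, b]ᵀ = [300, 22]ᵀ.
Δ = 331·7 − 31² = 1356.
m = (300·7 − 31·22)/1356 = 709/678; b = (331·22 − 31·300)/1356 = -1009/678.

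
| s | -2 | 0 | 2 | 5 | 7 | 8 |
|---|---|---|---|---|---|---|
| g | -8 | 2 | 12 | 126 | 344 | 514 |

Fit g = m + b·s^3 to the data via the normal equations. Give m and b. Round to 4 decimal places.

m = 1.7425, b = 0.9995

Forming XᵀX = [[6, 980]; [980, 395546]] and Xᵀg = [990, 397070]ᵀ gives XᵀX·[m, b]ᵀ = Xᵀg.
Eliminating b: 395546·(row 1) − 980·(row 2) gives 1412876·m = 395546·990 − 980·397070 = 2461940, so m = 615485/353219.
Then b = (397070 − 980·(615485/353219))/395546 = 353055/353219.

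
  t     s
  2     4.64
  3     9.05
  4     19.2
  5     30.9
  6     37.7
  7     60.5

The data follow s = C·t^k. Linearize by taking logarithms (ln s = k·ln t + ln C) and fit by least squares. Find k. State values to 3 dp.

k = 2.048

Taking logs, ln s = k·ln t + ln C, so regress ln s on ln t.
AᵀA = [[13.1965, 8.5252]; [8.5252, 6]], rhs = [27.5886, 17.8554]ᵀ  (here Σln t = 8.5252, Σ(ln t)² = 13.1965, Σln s = 17.8554, Σln t·ln s = 27.5886).
Slope k = (n·Σln t·ln s − Σln t·Σln s)/(n·Σ(ln t)² − (Σln t)²) = (6·27.5886 − 8.5252·17.8554)/6.5005 = 2.04769; ln C = (Σln s − k·Σln t)/n = 0.06643.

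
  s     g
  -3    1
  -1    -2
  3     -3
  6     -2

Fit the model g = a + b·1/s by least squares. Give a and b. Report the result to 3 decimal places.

Compute the Gram sums: Σ1 = 4, Σ1/s = -5/6, Σ1/s·1/s = 5/4.
Right-hand side: Σg = -6, Σ1/s·g = 1/3.
So XᵀX·[a, b]ᵀ = Xᵀg: [[4, -5/6]; [-5/6, 5/4]]·[a, b]ᵀ = [-6, 1/3]ᵀ.
Eliminating b: (5/4)·(row 1) − (-5/6)·(row 2) gives (155/36)·a = (5/4)·(-6) − (-5/6)·(1/3) = -65/9, so a = -52/31.
Then b = ((1/3) − (-5/6)·(-52/31))/(5/4) = -132/155.

a = -1.677, b = -0.852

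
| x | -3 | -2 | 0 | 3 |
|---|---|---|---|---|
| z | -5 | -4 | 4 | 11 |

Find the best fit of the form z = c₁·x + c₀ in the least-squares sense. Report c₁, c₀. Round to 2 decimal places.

c₁ = 2.81, c₀ = 2.90

Entries of MᵀM: Σx·x = 22, Σx = -2, Σ1 = 4.
Moment sums: Σx·z = 56, Σz = 6.
Normal equations: [[22, -2]; [-2, 4]]·[c₁, c₀]ᵀ = [56, 6]ᵀ.
Eliminating c₀: 4·(row 1) − (-2)·(row 2) gives 84·c₁ = 4·56 − (-2)·6 = 236, so c₁ = 59/21.
Then c₀ = (6 − (-2)·(59/21))/4 = 61/21.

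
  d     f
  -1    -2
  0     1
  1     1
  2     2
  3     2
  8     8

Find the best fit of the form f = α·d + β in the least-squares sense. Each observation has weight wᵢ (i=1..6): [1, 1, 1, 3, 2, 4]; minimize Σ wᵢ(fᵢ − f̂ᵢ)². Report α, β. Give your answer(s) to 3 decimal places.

α = 1.018, β = -0.234

Compute the Gram sums: Σwᵢ·d·d = 288, Σwᵢ·d = 44, Σwᵢ·1 = 12.
For MᵀWf: Σwᵢ·d·f = 283, Σwᵢ·f = 42.
So MᵀWM·[α, β]ᵀ = MᵀWf: [[288, 44]; [44, 12]]·[α, β]ᵀ = [283, 42]ᵀ.
Eliminating β: 12·(row 1) − 44·(row 2) gives 1520·α = 12·283 − 44·42 = 1548, so α = 387/380.
Then β = (42 − 44·(387/380))/12 = -89/380.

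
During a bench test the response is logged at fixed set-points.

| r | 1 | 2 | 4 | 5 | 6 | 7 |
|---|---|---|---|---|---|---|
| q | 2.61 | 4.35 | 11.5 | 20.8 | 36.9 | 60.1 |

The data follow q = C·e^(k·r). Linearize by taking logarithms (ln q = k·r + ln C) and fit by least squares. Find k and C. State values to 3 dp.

k = 0.526, C = 1.506

Taking logs, ln q = k·r + ln C, so regress ln q on r.
Σr = 25.0000, Σ(r)² = 131.0000, Σln q = 15.6110, Σr·ln q = 79.1652.
Equations: 131.0000·k + 25.0000·ln C = 79.1652;  25.0000·k + 6·ln C = 15.6110.
Solving (det = 161.0000): k = 0.52618, ln C = 0.40942, so C = exp(0.40942) = 1.50595.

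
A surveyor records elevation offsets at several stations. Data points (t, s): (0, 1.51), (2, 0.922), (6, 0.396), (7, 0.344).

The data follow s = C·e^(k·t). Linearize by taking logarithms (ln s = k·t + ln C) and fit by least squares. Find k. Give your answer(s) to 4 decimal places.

k = -0.2124

With ln sᵢ as the transformed response and tᵢ as the regressor:
Over the data: Σt = 15.0000, Σ(t)² = 89.0000, Σln s = -1.6626, Σt·ln s = -13.1903.
Normal system: [[89.0000, 15.0000]; [15.0000, 4]]·[k, ln C]ᵀ = [-13.1903, -1.6626]ᵀ.
Slope k = (n·Σt·ln s − Σt·Σln s)/(n·Σ(t)² − (Σt)²) = (4·-13.1903 − 15.0000·-1.6626)/131.0000 = -0.21239; ln C = (Σln s − k·Σt)/n = 0.38081.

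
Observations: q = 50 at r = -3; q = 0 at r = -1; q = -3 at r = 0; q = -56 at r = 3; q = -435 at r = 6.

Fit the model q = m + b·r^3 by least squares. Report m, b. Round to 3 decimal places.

m = -2.811, b = -2.000

Compute the Gram sums: Σ1 = 5, Σr^3 = 215, Σr^3·r^3 = 48115.
Right-hand side: Σq = -444, Σr^3·q = -96822.
Normal equations: [[5, 215]; [215, 48115]]·[m, b]ᵀ = [-444, -96822]ᵀ.
Determinant 5·48115 − 215² = 194350.
m = ((-444)·48115 − 215·(-96822))/194350 = -54633/19435; b = (5·(-96822) − 215·(-444))/194350 = -7773/3887.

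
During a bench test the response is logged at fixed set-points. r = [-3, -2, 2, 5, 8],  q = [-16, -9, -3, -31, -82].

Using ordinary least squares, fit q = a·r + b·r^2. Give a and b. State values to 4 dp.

Forming AᵀA = [[106, 610]; [610, 4834]] and Aᵀq = [-751, -6215]ᵀ gives AᵀA·[a, b]ᵀ = Aᵀq.
Eliminating b: 4834·(row 1) − 610·(row 2) gives 140304·a = 4834·(-751) − 610·(-6215) = 160816, so a = 10051/8769.
Then b = ((-6215) − 610·(10051/8769))/4834 = -25085/17538.

a = 1.1462, b = -1.4303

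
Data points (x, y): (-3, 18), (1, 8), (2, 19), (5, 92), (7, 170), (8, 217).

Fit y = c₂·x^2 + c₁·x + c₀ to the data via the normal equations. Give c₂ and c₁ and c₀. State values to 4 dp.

The normal system AᵀA·[c₂, c₁, c₀]ᵀ = Aᵀy is [[7220, 962, 152]; [962, 152, 20]; [152, 20, 6]]·[c₂, c₁, c₀]ᵀ = [24764, 3378, 524]ᵀ.
Solving the 3×3 system (Gaussian elimination) gives c₂ = 178217/60141, c₁ = 198772/60141, c₀ = 24970/20047.

c₂ = 2.9633, c₁ = 3.3051, c₀ = 1.2456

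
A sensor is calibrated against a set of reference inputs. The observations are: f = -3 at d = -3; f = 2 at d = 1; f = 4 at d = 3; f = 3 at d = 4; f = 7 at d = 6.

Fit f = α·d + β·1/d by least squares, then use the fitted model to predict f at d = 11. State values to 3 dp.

From the data, Σd·d = 71, Σd·1/d = 5, Σ1/d·1/d = 21/16.
And Σd·f = 77, Σ1/d·f = 25/4.
Normal equations: [[71, 5]; [5, 21/16]]·[α, β]ᵀ = [77, 25/4]ᵀ.
Eliminating β: (21/16)·(row 1) − 5·(row 2) gives (1091/16)·α = (21/16)·77 − 5·(25/4) = 1117/16, so α = 1117/1091.
Then β = ((25/4) − 5·(1117/1091))/(21/16) = 940/1091.
At d = 11: f̂ = (1117/1091)·(11) + (940/1091)·(1/11) = 136097/12001.

f̂ = 11.340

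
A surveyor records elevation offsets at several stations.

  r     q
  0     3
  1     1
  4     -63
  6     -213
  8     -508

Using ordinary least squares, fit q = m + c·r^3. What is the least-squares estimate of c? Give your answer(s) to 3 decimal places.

c = -0.996

Compute the Gram sums: Σ1 = 5, Σr^3 = 793, Σr^3·r^3 = 312897.
For Xᵀq: Σq = -780, Σr^3·q = -310135.
Normal equations: [[5, 793]; [793, 312897]]·[m, c]ᵀ = [-780, -310135]ᵀ.
Δ = 5·312897 − 793² = 935636.
m = ((-780)·312897 − 793·(-310135))/935636 = 144415/71972; c = (5·(-310135) − 793·(-780))/935636 = -932135/935636.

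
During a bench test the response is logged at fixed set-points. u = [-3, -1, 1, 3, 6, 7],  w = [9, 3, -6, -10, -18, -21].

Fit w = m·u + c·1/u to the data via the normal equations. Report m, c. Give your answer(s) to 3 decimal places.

m = -2.968, c = -1.551

From the data, Σu·u = 105, Σu·1/u = 6, Σ1/u·1/u = 445/196.
And Σu·w = -321, Σ1/u·w = -64/3.
XᵀX·[m, c]ᵀ = Xᵀw becomes [[105, 6]; [6, 445/196]]·[m, c]ᵀ = [-321, -64/3]ᵀ.
Δ = 105·(445/196) − 6² = 5667/28.
m = ((-321)·(445/196) − 6·(-64/3))/(5667/28) = -117757/39669; c = (105·(-64/3) − 6·(-321))/(5667/28) = -8792/5667.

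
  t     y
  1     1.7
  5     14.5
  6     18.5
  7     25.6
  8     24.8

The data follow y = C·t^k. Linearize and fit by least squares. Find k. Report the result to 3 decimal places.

k = 1.333

Let Y = ln y. Fitting Y = k·ln t + ln C by least squares:
Σln t = 7.4265, Σ(ln t)² = 13.9113, Σln y = 12.5760, Σln t·ln y = 22.5184.
Equations: 13.9113·k + 7.4265·ln C = 22.5184;  7.4265·k + 5·ln C = 12.5760.
Solving (det = 14.4030): k = 1.33275, ln C = 0.53564.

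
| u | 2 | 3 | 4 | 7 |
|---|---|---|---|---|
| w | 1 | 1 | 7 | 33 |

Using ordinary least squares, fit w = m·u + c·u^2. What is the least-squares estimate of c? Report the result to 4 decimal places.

From the data, Σu·u = 78, Σu·u^2 = 442, Σu^2·u^2 = 2754.
Moment sums: Σu·w = 264, Σu^2·w = 1742.
AᵀA·[m, c]ᵀ = Aᵀw becomes [[78, 442]; [442, 2754]]·[m, c]ᵀ = [264, 1742]ᵀ.
det = 78·2754 − 442² = 19448.
m = (264·2754 − 442·1742)/19448 = -631/286; c = (78·1742 − 442·264)/19448 = 369/374.

c = 0.9866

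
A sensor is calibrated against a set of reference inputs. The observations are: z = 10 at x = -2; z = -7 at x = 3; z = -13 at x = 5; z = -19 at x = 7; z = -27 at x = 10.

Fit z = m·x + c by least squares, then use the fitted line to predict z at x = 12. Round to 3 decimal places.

ẑ = -34.111

Compute the Gram sums: Σx·x = 187, Σx = 23, Σ1 = 5.
Moment sums: Σx·z = -509, Σz = -56.
AᵀA·[m, c]ᵀ = Aᵀz becomes [[187, 23]; [23, 5]]·[m, c]ᵀ = [-509, -56]ᵀ.
Eliminating c: 5·(row 1) − 23·(row 2) gives 406·m = 5·(-509) − 23·(-56) = -1257, so m = -1257/406.
Then c = ((-56) − 23·(-1257/406))/5 = 1235/406.
At x = 12: ẑ = (-1257/406)·(12) + (1235/406)·(1) = -13849/406.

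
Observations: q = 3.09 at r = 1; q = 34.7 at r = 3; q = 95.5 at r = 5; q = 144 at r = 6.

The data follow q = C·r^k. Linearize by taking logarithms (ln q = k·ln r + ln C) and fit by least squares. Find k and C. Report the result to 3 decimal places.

Linearized form: ln q = k·ln r + ln C. From the 4 transformed points,
Σln r = 4.4998, Σ(ln r)² = 7.0076, Σln q = 14.2039, Σln r·ln q = 20.1388.
Equations: 7.0076·k + 4.4998·ln C = 20.1388;  4.4998·k + 4·ln C = 14.2039.
Solving (det = 7.7823): k = 2.13828, ln C = 1.14550, so C = exp(1.14550) = 3.14400.

k = 2.138, C = 3.144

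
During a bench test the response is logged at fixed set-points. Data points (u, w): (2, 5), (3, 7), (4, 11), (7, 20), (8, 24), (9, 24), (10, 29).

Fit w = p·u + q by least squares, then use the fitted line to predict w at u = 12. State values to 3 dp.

Sums needed: Σu·u = 323, Σu = 43, Σ1 = 7.
Right-hand side: Σu·w = 913, Σw = 120.
Normal equations: [[323, 43]; [43, 7]]·[p, q]ᵀ = [913, 120]ᵀ.
det = 323·7 − 43² = 412.
p = (913·7 − 43·120)/412 = 1231/412; q = (323·120 − 43·913)/412 = -499/412.
At u = 12: ŵ = (1231/412)·(12) + (-499/412)·(1) = 14273/412.

ŵ = 34.643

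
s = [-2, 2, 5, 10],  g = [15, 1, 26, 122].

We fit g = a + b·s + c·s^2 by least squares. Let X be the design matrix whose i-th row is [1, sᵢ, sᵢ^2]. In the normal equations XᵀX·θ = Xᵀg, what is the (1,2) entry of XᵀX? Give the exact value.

Row 1 ↔ basis 1, column 2 ↔ basis s, so (XᵀX)_{1,2} = Σᵢ s = (1)·(-2) + (1)·(2) + (1)·(5) + (1)·(10) = 15.

15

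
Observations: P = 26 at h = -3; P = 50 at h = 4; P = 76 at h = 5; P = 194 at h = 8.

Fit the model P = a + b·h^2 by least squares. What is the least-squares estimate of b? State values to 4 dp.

b = 3.0343

Sums needed: Σ1 = 4, Σh^2 = 114, Σh^2·h^2 = 5058.
For AᵀP: ΣP = 346, Σh^2·P = 15350.
Normal equations: [[4, 114]; [114, 5058]]·[a, b]ᵀ = [346, 15350]ᵀ.
Eliminating b: 5058·(row 1) − 114·(row 2) gives 7236·a = 5058·346 − 114·15350 = 168, so a = 14/603.
Then b = (15350 − 114·(14/603))/5058 = 5489/1809.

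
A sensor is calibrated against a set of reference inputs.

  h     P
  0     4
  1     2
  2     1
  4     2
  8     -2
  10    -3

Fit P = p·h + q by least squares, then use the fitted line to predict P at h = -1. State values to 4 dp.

P̂ = 3.9052

Compute the Gram sums: Σh·h = 185, Σh = 25, Σ1 = 6.
For MᵀP: Σh·P = -34, ΣP = 4.
Normal equations: [[185, 25]; [25, 6]]·[p, q]ᵀ = [-34, 4]ᵀ.
Δ = 185·6 − 25² = 485.
p = ((-34)·6 − 25·4)/485 = -304/485; q = (185·4 − 25·(-34))/485 = 318/97.
At h = -1: P̂ = (-304/485)·(-1) + (318/97)·(1) = 1894/485.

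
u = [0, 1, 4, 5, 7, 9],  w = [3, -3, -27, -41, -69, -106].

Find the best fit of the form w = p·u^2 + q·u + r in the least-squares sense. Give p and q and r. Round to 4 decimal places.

Compute the Gram sums: Σu^2·u^2 = 9844, Σu^2·u = 1262, Σu^2 = 172, Σu·u = 172, Σu = 26, Σ1 = 6.
And Σu^2·w = -13427, Σu·w = -1753, Σw = -243.
Solving the 3×3 system (Gaussian elimination) gives p = -10843/12290, q = -10115/2458, r = 16123/6145.

p = -0.8823, q = -4.1151, r = 2.6238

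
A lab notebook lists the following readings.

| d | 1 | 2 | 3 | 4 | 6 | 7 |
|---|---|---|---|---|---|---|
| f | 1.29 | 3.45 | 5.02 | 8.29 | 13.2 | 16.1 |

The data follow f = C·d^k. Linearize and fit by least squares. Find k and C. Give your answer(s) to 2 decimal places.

k = 1.29, C = 1.32

Taking logs, ln f = k·ln d + ln C, so regress ln f on ln d.
XᵀX = [[10.6062, 6.9157]; [6.9157, 6]], rhs = [15.5935, 10.5805]ᵀ  (here Σln d = 6.9157, Σ(ln d)² = 10.6062, Σln f = 10.5805, Σln d·ln f = 15.5935).
Slope k = (n·Σln d·ln f − Σln d·Σln f)/(n·Σ(ln d)² − (Σln d)²) = (6·15.5935 − 6.9157·10.5805)/15.8099 = 1.28962; ln C = (Σln f − k·Σln d)/n = 0.27698, so C = exp(0.27698) = 1.31914.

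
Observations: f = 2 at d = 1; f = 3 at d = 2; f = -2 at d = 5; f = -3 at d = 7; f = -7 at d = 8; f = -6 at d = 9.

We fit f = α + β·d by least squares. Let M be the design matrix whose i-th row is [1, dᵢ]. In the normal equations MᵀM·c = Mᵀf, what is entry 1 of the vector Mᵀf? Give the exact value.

-13

Entry 1 ↔ basis 1, so (Mᵀf)_{1} = Σᵢ fᵢ = (1)·(2) + (1)·(3) + (1)·(-2) + (1)·(-3) + (1)·(-7) + (1)·(-6) = -13.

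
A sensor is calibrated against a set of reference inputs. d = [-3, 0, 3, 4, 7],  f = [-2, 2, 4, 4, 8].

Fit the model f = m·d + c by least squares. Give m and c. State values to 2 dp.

The normal equations are: 83·m + 11·c = 90;  11·m + 5·c = 16.
Determinant 83·5 − 11² = 294.
m = (90·5 − 11·16)/294 = 137/147; c = (83·16 − 11·90)/294 = 169/147.

m = 0.93, c = 1.15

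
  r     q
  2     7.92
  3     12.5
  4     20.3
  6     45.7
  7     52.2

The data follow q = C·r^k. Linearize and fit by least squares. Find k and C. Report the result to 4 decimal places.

Taking logs, ln q = k·ln r + ln C, so regress ln q on ln r.
Σln r = 6.9157, Σ(ln r)² = 10.6062, Σln q = 15.3829, Σln r·ln q = 22.9273.
Normal system: [[10.6062, 6.9157]; [6.9157, 5]]·[k, ln C]ᵀ = [22.9273, 15.3829]ᵀ.
Solving (det = 5.2037): k = 1.58590, ln C = 0.88305, so C = exp(0.88305) = 2.41827.

k = 1.5859, C = 2.4183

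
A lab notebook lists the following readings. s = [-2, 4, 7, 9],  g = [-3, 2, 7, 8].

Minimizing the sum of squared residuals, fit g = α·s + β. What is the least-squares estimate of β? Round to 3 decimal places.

Forming MᵀM = [[150, 18]; [18, 4]] and Mᵀg = [135, 14]ᵀ gives MᵀM·[α, β]ᵀ = Mᵀg.
det = 150·4 − 18² = 276.
α = (135·4 − 18·14)/276 = 24/23; β = (150·14 − 18·135)/276 = -55/46.

β = -1.196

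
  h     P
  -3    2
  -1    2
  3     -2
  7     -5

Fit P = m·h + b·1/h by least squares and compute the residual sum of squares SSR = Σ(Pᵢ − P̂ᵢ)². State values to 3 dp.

With design matrix A, AᵀA = [[68, 4]; [4, 548/441]] and AᵀP = [-49, -85/21]ᵀ.
Eliminating b: (548/441)·(row 1) − 4·(row 2) gives (30208/441)·m = (548/441)·(-49) − 4·(-85/21) = -2816/63, so m = -77/118.
Then b = ((-85/21) − 4·(-77/118))/(548/441) = -273/236.
Residuals: -81/236, 45/236, 81/236, -63/236; SSR = 81/236.

SSR = 0.343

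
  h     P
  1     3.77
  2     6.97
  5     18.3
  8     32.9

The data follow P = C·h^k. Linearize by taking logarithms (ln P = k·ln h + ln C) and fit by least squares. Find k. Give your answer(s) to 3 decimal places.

Taking logs, ln P = k·ln h + ln C, so regress ln P on ln h.
Σln h = 4.3820, Σ(ln h)² = 7.3948, Σln P = 9.6691, Σln h·ln P = 13.2888.
Equations: 7.3948·k + 4.3820·ln C = 13.2888;  4.3820·k + 4·ln C = 9.6691.
Solving (det = 10.3771): k = 1.03931, ln C = 1.27870.

k = 1.039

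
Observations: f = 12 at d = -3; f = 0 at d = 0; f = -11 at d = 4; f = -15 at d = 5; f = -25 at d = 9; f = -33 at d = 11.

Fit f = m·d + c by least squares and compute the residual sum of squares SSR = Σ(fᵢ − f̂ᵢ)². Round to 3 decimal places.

SSR = 6.787

Setting ∂/∂m … = 0 gives: 252·m + 26·c = -743;  26·m + 6·c = -72.
(Σd·d = 252, Σd = 26, Σ1 = 6, Σd·f = -743, Σf = -72.)
Eliminating c: 6·(row 1) − 26·(row 2) gives 836·m = 6·(-743) − 26·(-72) = -2586, so m = -1293/418.
Then c = ((-72) − 26·(-1293/418))/6 = 587/418.
Residuals: 25/19, -587/418, -13/418, -196/209, 300/209, -79/209; SSR = 2837/418.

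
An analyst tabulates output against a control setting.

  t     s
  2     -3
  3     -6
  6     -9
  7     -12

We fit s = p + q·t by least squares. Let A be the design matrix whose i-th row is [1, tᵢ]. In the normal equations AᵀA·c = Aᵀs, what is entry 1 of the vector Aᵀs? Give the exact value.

Entry 1 ↔ basis 1, so (Aᵀs)_{1} = Σᵢ sᵢ = (1)·(-3) + (1)·(-6) + (1)·(-9) + (1)·(-12) = -30.

-30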